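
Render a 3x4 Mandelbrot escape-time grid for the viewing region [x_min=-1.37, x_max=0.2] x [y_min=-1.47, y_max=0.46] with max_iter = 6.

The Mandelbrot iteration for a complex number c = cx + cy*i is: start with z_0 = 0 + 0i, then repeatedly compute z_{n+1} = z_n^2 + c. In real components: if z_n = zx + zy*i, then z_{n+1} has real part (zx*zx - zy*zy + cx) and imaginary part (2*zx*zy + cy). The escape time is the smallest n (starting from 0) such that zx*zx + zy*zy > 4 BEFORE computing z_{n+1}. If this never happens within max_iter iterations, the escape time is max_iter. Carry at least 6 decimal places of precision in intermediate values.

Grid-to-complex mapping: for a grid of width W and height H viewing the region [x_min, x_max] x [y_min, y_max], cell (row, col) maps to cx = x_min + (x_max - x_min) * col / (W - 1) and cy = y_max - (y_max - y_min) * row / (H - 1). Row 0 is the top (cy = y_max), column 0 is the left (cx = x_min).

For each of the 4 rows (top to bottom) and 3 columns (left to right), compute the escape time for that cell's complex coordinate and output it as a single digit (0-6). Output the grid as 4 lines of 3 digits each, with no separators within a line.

(row=0, col=0): c = -1.3700 + 0.4600i → escape time 4
(row=0, col=1): c = -0.5850 + 0.4600i → escape time 6
(row=0, col=2): c = 0.2000 + 0.4600i → escape time 6
(row=1, col=0): c = -1.3700 + -0.1833i → escape time 6
(row=1, col=1): c = -0.5850 + -0.1833i → escape time 6
(row=1, col=2): c = 0.2000 + -0.1833i → escape time 6
(row=2, col=0): c = -1.3700 + -0.8267i → escape time 3
(row=2, col=1): c = -0.5850 + -0.8267i → escape time 4
(row=2, col=2): c = 0.2000 + -0.8267i → escape time 5
(row=3, col=0): c = -1.3700 + -1.4700i → escape time 1
(row=3, col=1): c = -0.5850 + -1.4700i → escape time 2
(row=3, col=2): c = 0.2000 + -1.4700i → escape time 2

Answer: 466
666
345
122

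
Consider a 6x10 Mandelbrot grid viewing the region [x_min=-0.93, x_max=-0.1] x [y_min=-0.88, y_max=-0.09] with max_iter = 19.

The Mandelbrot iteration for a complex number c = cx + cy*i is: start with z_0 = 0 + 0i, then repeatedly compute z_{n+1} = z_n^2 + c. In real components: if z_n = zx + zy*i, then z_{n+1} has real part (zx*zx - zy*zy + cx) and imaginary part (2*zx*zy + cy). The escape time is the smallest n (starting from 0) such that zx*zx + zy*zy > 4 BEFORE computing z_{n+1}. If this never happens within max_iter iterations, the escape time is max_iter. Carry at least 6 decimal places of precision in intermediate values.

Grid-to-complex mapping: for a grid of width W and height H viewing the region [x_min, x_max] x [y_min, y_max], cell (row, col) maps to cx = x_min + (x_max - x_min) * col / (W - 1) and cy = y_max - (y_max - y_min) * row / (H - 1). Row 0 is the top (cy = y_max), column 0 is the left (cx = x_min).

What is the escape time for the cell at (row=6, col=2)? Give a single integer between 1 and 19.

Answer: 19

Derivation:
z_0 = 0 + 0i, c = -0.5980 + -0.6167i
Iter 1: z = -0.5980 + -0.6167i, |z|^2 = 0.7379
Iter 2: z = -0.6207 + 0.1209i, |z|^2 = 0.3998
Iter 3: z = -0.2274 + -0.7667i, |z|^2 = 0.6395
Iter 4: z = -1.1341 + -0.2680i, |z|^2 = 1.3581
Iter 5: z = 0.6164 + -0.0087i, |z|^2 = 0.3801
Iter 6: z = -0.2181 + -0.6274i, |z|^2 = 0.4412
Iter 7: z = -0.9441 + -0.3430i, |z|^2 = 1.0090
Iter 8: z = 0.1757 + 0.0310i, |z|^2 = 0.0318
Iter 9: z = -0.5681 + -0.6058i, |z|^2 = 0.6897
Iter 10: z = -0.6422 + 0.0716i, |z|^2 = 0.4176
Iter 11: z = -0.1906 + -0.7086i, |z|^2 = 0.5385
Iter 12: z = -1.0638 + -0.3465i, |z|^2 = 1.2517
Iter 13: z = 0.4136 + 0.1205i, |z|^2 = 0.1856
Iter 14: z = -0.4414 + -0.5170i, |z|^2 = 0.4622
Iter 15: z = -0.6704 + -0.1602i, |z|^2 = 0.4751
Iter 16: z = -0.1742 + -0.4018i, |z|^2 = 0.1918
Iter 17: z = -0.7291 + -0.4766i, |z|^2 = 0.7588
Iter 18: z = -0.2936 + 0.0784i, |z|^2 = 0.0923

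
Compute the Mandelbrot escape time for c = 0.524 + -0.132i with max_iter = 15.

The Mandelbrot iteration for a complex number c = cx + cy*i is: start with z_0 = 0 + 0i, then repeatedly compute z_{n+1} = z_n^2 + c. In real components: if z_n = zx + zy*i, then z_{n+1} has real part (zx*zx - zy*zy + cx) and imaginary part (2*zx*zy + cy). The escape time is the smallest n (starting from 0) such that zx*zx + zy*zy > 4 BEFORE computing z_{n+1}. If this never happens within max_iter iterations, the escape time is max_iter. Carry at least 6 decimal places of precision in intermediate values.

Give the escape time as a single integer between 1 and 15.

Answer: 5

Derivation:
z_0 = 0 + 0i, c = 0.5240 + -0.1320i
Iter 1: z = 0.5240 + -0.1320i, |z|^2 = 0.2920
Iter 2: z = 0.7812 + -0.2703i, |z|^2 = 0.6833
Iter 3: z = 1.0611 + -0.5543i, |z|^2 = 1.4333
Iter 4: z = 1.3427 + -1.3085i, |z|^2 = 3.5148
Iter 5: z = 0.6147 + -3.6456i, |z|^2 = 13.6686
Escaped at iteration 5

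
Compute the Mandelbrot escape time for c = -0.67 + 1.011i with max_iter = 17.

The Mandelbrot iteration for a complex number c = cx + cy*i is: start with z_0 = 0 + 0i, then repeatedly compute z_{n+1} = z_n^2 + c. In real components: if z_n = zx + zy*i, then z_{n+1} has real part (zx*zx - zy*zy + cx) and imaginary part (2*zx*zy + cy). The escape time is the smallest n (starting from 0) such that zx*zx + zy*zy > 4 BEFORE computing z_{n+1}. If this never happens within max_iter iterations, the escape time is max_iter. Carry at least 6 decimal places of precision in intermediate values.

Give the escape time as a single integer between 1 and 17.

Answer: 3

Derivation:
z_0 = 0 + 0i, c = -0.6700 + 1.0110i
Iter 1: z = -0.6700 + 1.0110i, |z|^2 = 1.4710
Iter 2: z = -1.2432 + -0.3437i, |z|^2 = 1.6638
Iter 3: z = 0.7574 + 1.8657i, |z|^2 = 4.0545
Escaped at iteration 3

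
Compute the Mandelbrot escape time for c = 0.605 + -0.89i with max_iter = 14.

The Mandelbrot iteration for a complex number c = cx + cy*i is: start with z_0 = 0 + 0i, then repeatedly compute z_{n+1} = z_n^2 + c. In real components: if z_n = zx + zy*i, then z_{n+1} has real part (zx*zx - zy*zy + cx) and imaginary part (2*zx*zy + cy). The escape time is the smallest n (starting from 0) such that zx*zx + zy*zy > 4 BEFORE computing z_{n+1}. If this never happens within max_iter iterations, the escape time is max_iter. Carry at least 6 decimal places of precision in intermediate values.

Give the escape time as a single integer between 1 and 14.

Answer: 3

Derivation:
z_0 = 0 + 0i, c = 0.6050 + -0.8900i
Iter 1: z = 0.6050 + -0.8900i, |z|^2 = 1.1581
Iter 2: z = 0.1789 + -1.9669i, |z|^2 = 3.9007
Iter 3: z = -3.2317 + -1.5939i, |z|^2 = 12.9841
Escaped at iteration 3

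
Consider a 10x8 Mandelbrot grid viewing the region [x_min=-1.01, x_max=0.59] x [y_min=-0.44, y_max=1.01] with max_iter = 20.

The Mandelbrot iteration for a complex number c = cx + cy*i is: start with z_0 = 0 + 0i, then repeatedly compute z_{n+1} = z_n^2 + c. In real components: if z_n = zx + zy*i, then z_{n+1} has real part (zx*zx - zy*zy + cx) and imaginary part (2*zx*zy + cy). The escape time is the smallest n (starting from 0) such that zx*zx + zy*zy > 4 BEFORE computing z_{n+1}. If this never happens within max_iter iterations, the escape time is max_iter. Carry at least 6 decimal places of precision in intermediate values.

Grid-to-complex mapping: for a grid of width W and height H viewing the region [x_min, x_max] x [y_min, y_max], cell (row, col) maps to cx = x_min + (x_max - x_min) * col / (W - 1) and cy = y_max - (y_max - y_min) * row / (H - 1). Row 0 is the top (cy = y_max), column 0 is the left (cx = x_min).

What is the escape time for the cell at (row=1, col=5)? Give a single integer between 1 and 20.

Answer: 20

Derivation:
z_0 = 0 + 0i, c = -0.1211 + 0.8029i
Iter 1: z = -0.1211 + 0.8029i, |z|^2 = 0.6592
Iter 2: z = -0.7510 + 0.6084i, |z|^2 = 0.9342
Iter 3: z = 0.0728 + -0.1110i, |z|^2 = 0.0176
Iter 4: z = -0.1281 + 0.7867i, |z|^2 = 0.6353
Iter 5: z = -0.7236 + 0.6013i, |z|^2 = 0.8851
Iter 6: z = 0.0410 + -0.0673i, |z|^2 = 0.0062
Iter 7: z = -0.1240 + 0.7973i, |z|^2 = 0.6511
Iter 8: z = -0.7415 + 0.6052i, |z|^2 = 0.9161
Iter 9: z = 0.0625 + -0.0946i, |z|^2 = 0.0129
Iter 10: z = -0.1262 + 0.7910i, |z|^2 = 0.6417
Iter 11: z = -0.7309 + 0.6033i, |z|^2 = 0.8982
Iter 12: z = 0.0492 + -0.0790i, |z|^2 = 0.0087
Iter 13: z = -0.1249 + 0.7951i, |z|^2 = 0.6478
Iter 14: z = -0.7377 + 0.6042i, |z|^2 = 0.9092
Iter 15: z = 0.0580 + -0.0885i, |z|^2 = 0.0112
Iter 16: z = -0.1256 + 0.7926i, |z|^2 = 0.6440
Iter 17: z = -0.7335 + 0.6038i, |z|^2 = 0.9026
Iter 18: z = 0.0524 + -0.0829i, |z|^2 = 0.0096
Iter 19: z = -0.1252 + 0.7942i, |z|^2 = 0.6464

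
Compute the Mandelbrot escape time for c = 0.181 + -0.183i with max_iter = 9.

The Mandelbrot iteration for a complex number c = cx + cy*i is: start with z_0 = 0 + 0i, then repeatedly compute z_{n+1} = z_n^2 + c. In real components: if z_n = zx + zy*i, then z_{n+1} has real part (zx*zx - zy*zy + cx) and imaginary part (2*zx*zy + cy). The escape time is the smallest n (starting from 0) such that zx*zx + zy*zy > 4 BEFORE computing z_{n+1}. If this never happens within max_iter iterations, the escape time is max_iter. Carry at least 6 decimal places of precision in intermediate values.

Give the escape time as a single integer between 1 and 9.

Answer: 9

Derivation:
z_0 = 0 + 0i, c = 0.1810 + -0.1830i
Iter 1: z = 0.1810 + -0.1830i, |z|^2 = 0.0663
Iter 2: z = 0.1803 + -0.2492i, |z|^2 = 0.0946
Iter 3: z = 0.1514 + -0.2729i, |z|^2 = 0.0974
Iter 4: z = 0.1295 + -0.2656i, |z|^2 = 0.0873
Iter 5: z = 0.1272 + -0.2518i, |z|^2 = 0.0796
Iter 6: z = 0.1338 + -0.2471i, |z|^2 = 0.0789
Iter 7: z = 0.1379 + -0.2491i, |z|^2 = 0.0811
Iter 8: z = 0.1380 + -0.2517i, |z|^2 = 0.0824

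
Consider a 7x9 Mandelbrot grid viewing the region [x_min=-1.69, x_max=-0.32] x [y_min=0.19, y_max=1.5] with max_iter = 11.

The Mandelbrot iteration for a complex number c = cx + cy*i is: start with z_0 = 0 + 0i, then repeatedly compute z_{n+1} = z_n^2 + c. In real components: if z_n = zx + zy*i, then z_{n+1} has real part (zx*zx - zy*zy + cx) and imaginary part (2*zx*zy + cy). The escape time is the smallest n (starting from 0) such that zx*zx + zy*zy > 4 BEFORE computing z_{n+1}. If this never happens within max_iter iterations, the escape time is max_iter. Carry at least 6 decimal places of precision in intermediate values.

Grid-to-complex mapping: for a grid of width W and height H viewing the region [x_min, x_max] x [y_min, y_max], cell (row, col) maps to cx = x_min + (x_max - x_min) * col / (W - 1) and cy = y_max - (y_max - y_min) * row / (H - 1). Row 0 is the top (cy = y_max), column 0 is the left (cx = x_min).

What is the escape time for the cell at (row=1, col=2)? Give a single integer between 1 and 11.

z_0 = 0 + 0i, c = -1.2333 + 1.3362i
Iter 1: z = -1.2333 + 1.3362i, |z|^2 = 3.3067
Iter 2: z = -1.4978 + -1.9598i, |z|^2 = 6.0843
Escaped at iteration 2

Answer: 2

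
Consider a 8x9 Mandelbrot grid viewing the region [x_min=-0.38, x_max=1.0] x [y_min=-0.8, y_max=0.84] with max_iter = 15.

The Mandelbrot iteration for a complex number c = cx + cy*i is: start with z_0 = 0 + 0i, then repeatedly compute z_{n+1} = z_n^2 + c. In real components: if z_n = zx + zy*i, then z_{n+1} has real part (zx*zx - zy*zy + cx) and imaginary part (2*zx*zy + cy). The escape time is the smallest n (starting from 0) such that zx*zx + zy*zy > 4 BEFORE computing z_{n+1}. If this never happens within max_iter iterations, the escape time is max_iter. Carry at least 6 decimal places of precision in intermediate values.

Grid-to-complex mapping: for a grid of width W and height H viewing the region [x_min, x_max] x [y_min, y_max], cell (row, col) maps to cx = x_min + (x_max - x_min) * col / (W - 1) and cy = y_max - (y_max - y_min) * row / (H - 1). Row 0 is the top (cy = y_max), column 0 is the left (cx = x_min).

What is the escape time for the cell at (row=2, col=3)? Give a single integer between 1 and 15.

z_0 = 0 + 0i, c = 0.2114 + 0.4300i
Iter 1: z = 0.2114 + 0.4300i, |z|^2 = 0.2296
Iter 2: z = 0.0712 + 0.6118i, |z|^2 = 0.3794
Iter 3: z = -0.1578 + 0.5172i, |z|^2 = 0.2924
Iter 4: z = -0.0311 + 0.2668i, |z|^2 = 0.0721
Iter 5: z = 0.1412 + 0.4134i, |z|^2 = 0.1908
Iter 6: z = 0.0605 + 0.5468i, |z|^2 = 0.3026
Iter 7: z = -0.0839 + 0.4961i, |z|^2 = 0.2532
Iter 8: z = -0.0277 + 0.3468i, |z|^2 = 0.1210
Iter 9: z = 0.0919 + 0.4108i, |z|^2 = 0.1772
Iter 10: z = 0.0511 + 0.5055i, |z|^2 = 0.2582
Iter 11: z = -0.0415 + 0.4817i, |z|^2 = 0.2338
Iter 12: z = -0.0189 + 0.3900i, |z|^2 = 0.1524
Iter 13: z = 0.0597 + 0.4153i, |z|^2 = 0.1760
Iter 14: z = 0.0425 + 0.4796i, |z|^2 = 0.2318

Answer: 15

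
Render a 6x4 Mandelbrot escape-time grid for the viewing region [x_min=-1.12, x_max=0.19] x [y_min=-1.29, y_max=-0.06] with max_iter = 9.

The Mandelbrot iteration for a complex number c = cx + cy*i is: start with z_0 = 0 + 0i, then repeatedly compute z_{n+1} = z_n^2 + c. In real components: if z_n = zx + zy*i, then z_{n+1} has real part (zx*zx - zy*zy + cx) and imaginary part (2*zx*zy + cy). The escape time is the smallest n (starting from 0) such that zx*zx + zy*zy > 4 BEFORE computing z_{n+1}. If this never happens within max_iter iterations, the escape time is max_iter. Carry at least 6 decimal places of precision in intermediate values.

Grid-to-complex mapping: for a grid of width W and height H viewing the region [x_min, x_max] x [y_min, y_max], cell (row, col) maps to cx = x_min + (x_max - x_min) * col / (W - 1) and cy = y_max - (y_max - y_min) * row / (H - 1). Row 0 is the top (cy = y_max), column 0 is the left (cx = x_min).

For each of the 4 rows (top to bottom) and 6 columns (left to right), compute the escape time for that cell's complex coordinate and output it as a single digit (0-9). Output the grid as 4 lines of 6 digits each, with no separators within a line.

(row=0, col=0): c = -1.1200 + -0.0600i → escape time 9
(row=0, col=1): c = -0.8580 + -0.0600i → escape time 9
(row=0, col=2): c = -0.5960 + -0.0600i → escape time 9
(row=0, col=3): c = -0.3340 + -0.0600i → escape time 9
(row=0, col=4): c = -0.0720 + -0.0600i → escape time 9
(row=0, col=5): c = 0.1900 + -0.0600i → escape time 9
(row=1, col=0): c = -1.1200 + -0.4700i → escape time 5
(row=1, col=1): c = -0.8580 + -0.4700i → escape time 6
(row=1, col=2): c = -0.5960 + -0.4700i → escape time 9
(row=1, col=3): c = -0.3340 + -0.4700i → escape time 9
(row=1, col=4): c = -0.0720 + -0.4700i → escape time 9
(row=1, col=5): c = 0.1900 + -0.4700i → escape time 9
(row=2, col=0): c = -1.1200 + -0.8800i → escape time 3
(row=2, col=1): c = -0.8580 + -0.8800i → escape time 3
(row=2, col=2): c = -0.5960 + -0.8800i → escape time 4
(row=2, col=3): c = -0.3340 + -0.8800i → escape time 6
(row=2, col=4): c = -0.0720 + -0.8800i → escape time 9
(row=2, col=5): c = 0.1900 + -0.8800i → escape time 4
(row=3, col=0): c = -1.1200 + -1.2900i → escape time 2
(row=3, col=1): c = -0.8580 + -1.2900i → escape time 2
(row=3, col=2): c = -0.5960 + -1.2900i → escape time 3
(row=3, col=3): c = -0.3340 + -1.2900i → escape time 3
(row=3, col=4): c = -0.0720 + -1.2900i → escape time 2
(row=3, col=5): c = 0.1900 + -1.2900i → escape time 2

Answer: 999999
569999
334694
223322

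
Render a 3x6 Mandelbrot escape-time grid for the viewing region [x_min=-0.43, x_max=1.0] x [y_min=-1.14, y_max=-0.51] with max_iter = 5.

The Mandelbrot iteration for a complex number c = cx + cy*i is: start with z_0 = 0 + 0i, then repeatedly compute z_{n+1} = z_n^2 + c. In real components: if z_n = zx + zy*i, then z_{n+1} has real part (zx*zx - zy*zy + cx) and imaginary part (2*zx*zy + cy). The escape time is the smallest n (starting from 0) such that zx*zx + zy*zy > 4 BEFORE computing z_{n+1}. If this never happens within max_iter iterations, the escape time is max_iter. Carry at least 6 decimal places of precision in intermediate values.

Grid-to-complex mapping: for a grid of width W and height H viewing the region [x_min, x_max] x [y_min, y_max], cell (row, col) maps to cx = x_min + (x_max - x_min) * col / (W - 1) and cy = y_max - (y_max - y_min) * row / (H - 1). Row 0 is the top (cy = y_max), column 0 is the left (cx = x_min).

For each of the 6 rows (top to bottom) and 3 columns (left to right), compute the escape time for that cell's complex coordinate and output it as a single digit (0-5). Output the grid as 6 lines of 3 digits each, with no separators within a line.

Answer: 552
552
552
542
432
322

Derivation:
(row=0, col=0): c = -0.4300 + -0.5100i → escape time 5
(row=0, col=1): c = 0.2850 + -0.5100i → escape time 5
(row=0, col=2): c = 1.0000 + -0.5100i → escape time 2
(row=1, col=0): c = -0.4300 + -0.6360i → escape time 5
(row=1, col=1): c = 0.2850 + -0.6360i → escape time 5
(row=1, col=2): c = 1.0000 + -0.6360i → escape time 2
(row=2, col=0): c = -0.4300 + -0.7620i → escape time 5
(row=2, col=1): c = 0.2850 + -0.7620i → escape time 5
(row=2, col=2): c = 1.0000 + -0.7620i → escape time 2
(row=3, col=0): c = -0.4300 + -0.8880i → escape time 5
(row=3, col=1): c = 0.2850 + -0.8880i → escape time 4
(row=3, col=2): c = 1.0000 + -0.8880i → escape time 2
(row=4, col=0): c = -0.4300 + -1.0140i → escape time 4
(row=4, col=1): c = 0.2850 + -1.0140i → escape time 3
(row=4, col=2): c = 1.0000 + -1.0140i → escape time 2
(row=5, col=0): c = -0.4300 + -1.1400i → escape time 3
(row=5, col=1): c = 0.2850 + -1.1400i → escape time 2
(row=5, col=2): c = 1.0000 + -1.1400i → escape time 2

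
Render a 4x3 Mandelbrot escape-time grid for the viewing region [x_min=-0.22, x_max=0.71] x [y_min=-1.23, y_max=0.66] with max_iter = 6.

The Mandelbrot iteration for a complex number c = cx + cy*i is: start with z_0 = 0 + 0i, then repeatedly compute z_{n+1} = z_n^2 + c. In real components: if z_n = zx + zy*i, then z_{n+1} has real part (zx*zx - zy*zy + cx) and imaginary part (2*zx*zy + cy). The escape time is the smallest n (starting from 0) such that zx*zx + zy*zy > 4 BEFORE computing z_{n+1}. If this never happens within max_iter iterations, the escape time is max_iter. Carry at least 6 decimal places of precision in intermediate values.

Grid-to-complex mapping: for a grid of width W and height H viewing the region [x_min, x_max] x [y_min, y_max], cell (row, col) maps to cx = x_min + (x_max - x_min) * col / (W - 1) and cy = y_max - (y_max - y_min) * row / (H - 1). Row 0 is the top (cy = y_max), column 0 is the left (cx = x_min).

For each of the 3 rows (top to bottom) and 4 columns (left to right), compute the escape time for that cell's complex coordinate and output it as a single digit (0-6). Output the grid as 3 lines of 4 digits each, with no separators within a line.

(row=0, col=0): c = -0.2200 + 0.6600i → escape time 6
(row=0, col=1): c = 0.0900 + 0.6600i → escape time 6
(row=0, col=2): c = 0.4000 + 0.6600i → escape time 6
(row=0, col=3): c = 0.7100 + 0.6600i → escape time 3
(row=1, col=0): c = -0.2200 + -0.2850i → escape time 6
(row=1, col=1): c = 0.0900 + -0.2850i → escape time 6
(row=1, col=2): c = 0.4000 + -0.2850i → escape time 6
(row=1, col=3): c = 0.7100 + -0.2850i → escape time 3
(row=2, col=0): c = -0.2200 + -1.2300i → escape time 3
(row=2, col=1): c = 0.0900 + -1.2300i → escape time 2
(row=2, col=2): c = 0.4000 + -1.2300i → escape time 2
(row=2, col=3): c = 0.7100 + -1.2300i → escape time 2

Answer: 6663
6663
3222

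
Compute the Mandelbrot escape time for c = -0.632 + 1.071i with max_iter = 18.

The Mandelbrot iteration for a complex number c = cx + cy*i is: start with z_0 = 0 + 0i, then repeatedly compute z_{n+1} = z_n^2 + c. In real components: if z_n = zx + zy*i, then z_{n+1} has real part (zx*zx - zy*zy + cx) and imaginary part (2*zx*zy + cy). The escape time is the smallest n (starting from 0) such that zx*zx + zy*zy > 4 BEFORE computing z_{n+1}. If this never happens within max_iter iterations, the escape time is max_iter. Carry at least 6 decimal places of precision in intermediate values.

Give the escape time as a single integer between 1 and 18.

Answer: 3

Derivation:
z_0 = 0 + 0i, c = -0.6320 + 1.0710i
Iter 1: z = -0.6320 + 1.0710i, |z|^2 = 1.5465
Iter 2: z = -1.3796 + -0.2827i, |z|^2 = 1.9833
Iter 3: z = 1.1914 + 1.8512i, |z|^2 = 4.8462
Escaped at iteration 3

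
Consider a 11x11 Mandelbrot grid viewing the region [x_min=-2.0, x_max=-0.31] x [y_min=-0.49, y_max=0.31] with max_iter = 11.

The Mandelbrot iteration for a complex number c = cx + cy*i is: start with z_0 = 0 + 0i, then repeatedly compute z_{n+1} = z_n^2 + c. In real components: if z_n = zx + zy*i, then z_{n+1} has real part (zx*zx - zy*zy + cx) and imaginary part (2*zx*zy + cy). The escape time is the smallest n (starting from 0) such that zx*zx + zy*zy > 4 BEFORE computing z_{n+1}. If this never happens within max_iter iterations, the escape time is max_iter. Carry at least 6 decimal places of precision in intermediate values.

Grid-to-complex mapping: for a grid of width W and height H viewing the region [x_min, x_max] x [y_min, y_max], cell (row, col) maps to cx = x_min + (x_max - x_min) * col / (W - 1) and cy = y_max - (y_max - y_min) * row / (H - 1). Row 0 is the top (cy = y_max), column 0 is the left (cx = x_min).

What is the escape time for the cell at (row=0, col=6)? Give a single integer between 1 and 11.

Answer: 11

Derivation:
z_0 = 0 + 0i, c = -0.9860 + 0.3100i
Iter 1: z = -0.9860 + 0.3100i, |z|^2 = 1.0683
Iter 2: z = -0.1099 + -0.3013i, |z|^2 = 0.1029
Iter 3: z = -1.0647 + 0.3762i, |z|^2 = 1.2752
Iter 4: z = 0.0061 + -0.4912i, |z|^2 = 0.2413
Iter 5: z = -1.2272 + 0.3040i, |z|^2 = 1.5985
Iter 6: z = 0.4276 + -0.4362i, |z|^2 = 0.3731
Iter 7: z = -0.9935 + -0.0631i, |z|^2 = 0.9910
Iter 8: z = -0.0030 + 0.4353i, |z|^2 = 0.1895
Iter 9: z = -1.1755 + 0.3074i, |z|^2 = 1.4762
Iter 10: z = 0.3012 + -0.4127i, |z|^2 = 0.2611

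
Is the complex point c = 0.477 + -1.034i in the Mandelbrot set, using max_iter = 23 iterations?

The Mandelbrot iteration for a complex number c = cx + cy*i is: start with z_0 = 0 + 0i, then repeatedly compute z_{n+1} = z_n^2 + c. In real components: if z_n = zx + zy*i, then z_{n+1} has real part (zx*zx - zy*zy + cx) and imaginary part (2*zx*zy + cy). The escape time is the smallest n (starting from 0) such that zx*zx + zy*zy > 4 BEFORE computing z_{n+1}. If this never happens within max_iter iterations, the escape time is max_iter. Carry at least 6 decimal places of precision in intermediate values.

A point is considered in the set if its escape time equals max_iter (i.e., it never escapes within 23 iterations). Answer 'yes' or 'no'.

z_0 = 0 + 0i, c = 0.4770 + -1.0340i
Iter 1: z = 0.4770 + -1.0340i, |z|^2 = 1.2967
Iter 2: z = -0.3646 + -2.0204i, |z|^2 = 4.2151
Escaped at iteration 2

Answer: no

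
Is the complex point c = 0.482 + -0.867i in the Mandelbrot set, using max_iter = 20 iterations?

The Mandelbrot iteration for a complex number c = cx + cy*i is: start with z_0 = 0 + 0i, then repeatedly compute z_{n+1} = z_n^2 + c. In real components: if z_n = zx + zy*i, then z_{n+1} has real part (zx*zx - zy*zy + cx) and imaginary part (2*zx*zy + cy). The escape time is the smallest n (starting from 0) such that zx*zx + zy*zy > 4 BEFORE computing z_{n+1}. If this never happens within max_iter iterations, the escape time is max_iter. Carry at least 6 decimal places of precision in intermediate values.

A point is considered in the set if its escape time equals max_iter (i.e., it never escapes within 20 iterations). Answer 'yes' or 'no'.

Answer: no

Derivation:
z_0 = 0 + 0i, c = 0.4820 + -0.8670i
Iter 1: z = 0.4820 + -0.8670i, |z|^2 = 0.9840
Iter 2: z = -0.0374 + -1.7028i, |z|^2 = 2.9009
Iter 3: z = -2.4161 + -0.7398i, |z|^2 = 6.3847
Escaped at iteration 3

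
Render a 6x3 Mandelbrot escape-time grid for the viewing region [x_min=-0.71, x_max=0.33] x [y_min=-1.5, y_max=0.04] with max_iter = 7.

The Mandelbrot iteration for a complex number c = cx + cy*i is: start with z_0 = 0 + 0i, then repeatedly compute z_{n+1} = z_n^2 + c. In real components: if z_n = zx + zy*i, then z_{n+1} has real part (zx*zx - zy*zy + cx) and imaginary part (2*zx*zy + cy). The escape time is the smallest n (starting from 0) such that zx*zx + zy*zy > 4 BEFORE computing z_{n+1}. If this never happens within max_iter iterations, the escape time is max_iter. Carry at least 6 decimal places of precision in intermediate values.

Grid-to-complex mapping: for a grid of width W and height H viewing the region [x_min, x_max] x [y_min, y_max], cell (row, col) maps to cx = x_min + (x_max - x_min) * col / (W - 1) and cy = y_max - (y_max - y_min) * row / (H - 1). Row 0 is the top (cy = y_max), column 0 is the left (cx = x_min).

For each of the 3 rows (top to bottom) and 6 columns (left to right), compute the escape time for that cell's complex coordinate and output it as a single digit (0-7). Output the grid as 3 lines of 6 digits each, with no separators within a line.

Answer: 777777
467775
222222

Derivation:
(row=0, col=0): c = -0.7100 + 0.0400i → escape time 7
(row=0, col=1): c = -0.5020 + 0.0400i → escape time 7
(row=0, col=2): c = -0.2940 + 0.0400i → escape time 7
(row=0, col=3): c = -0.0860 + 0.0400i → escape time 7
(row=0, col=4): c = 0.1220 + 0.0400i → escape time 7
(row=0, col=5): c = 0.3300 + 0.0400i → escape time 7
(row=1, col=0): c = -0.7100 + -0.7300i → escape time 4
(row=1, col=1): c = -0.5020 + -0.7300i → escape time 6
(row=1, col=2): c = -0.2940 + -0.7300i → escape time 7
(row=1, col=3): c = -0.0860 + -0.7300i → escape time 7
(row=1, col=4): c = 0.1220 + -0.7300i → escape time 7
(row=1, col=5): c = 0.3300 + -0.7300i → escape time 5
(row=2, col=0): c = -0.7100 + -1.5000i → escape time 2
(row=2, col=1): c = -0.5020 + -1.5000i → escape time 2
(row=2, col=2): c = -0.2940 + -1.5000i → escape time 2
(row=2, col=3): c = -0.0860 + -1.5000i → escape time 2
(row=2, col=4): c = 0.1220 + -1.5000i → escape time 2
(row=2, col=5): c = 0.3300 + -1.5000i → escape time 2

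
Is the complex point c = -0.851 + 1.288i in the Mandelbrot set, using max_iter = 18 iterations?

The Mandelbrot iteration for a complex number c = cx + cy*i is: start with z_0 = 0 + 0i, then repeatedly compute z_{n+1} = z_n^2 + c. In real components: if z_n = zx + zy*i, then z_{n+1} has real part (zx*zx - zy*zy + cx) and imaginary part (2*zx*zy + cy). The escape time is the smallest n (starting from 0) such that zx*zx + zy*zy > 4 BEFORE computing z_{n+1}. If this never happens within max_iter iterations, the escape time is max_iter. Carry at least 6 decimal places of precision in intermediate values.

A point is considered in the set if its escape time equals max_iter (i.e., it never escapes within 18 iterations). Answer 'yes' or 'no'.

z_0 = 0 + 0i, c = -0.8510 + 1.2880i
Iter 1: z = -0.8510 + 1.2880i, |z|^2 = 2.3831
Iter 2: z = -1.7857 + -0.9042i, |z|^2 = 4.0064
Escaped at iteration 2

Answer: no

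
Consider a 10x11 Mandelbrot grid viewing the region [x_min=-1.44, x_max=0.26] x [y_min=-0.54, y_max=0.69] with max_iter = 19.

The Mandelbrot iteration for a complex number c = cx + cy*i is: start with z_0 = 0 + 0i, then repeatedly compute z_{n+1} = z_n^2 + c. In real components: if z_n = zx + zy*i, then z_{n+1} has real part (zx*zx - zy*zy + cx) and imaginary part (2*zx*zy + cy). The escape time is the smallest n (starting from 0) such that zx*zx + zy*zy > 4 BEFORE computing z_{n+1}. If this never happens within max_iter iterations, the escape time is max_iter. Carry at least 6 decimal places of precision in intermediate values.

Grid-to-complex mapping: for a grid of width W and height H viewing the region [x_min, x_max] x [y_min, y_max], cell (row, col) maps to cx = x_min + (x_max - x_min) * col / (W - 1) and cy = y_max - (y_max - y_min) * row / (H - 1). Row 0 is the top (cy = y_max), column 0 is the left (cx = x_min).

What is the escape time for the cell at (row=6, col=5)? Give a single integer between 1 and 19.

Answer: 19

Derivation:
z_0 = 0 + 0i, c = -0.4956 + -0.0480i
Iter 1: z = -0.4956 + -0.0480i, |z|^2 = 0.2479
Iter 2: z = -0.2523 + -0.0004i, |z|^2 = 0.0636
Iter 3: z = -0.4319 + -0.0478i, |z|^2 = 0.1888
Iter 4: z = -0.3113 + -0.0067i, |z|^2 = 0.0969
Iter 5: z = -0.3987 + -0.0438i, |z|^2 = 0.1609
Iter 6: z = -0.3385 + -0.0131i, |z|^2 = 0.1148
Iter 7: z = -0.3811 + -0.0392i, |z|^2 = 0.1468
Iter 8: z = -0.3518 + -0.0182i, |z|^2 = 0.1241
Iter 9: z = -0.3721 + -0.0352i, |z|^2 = 0.1397
Iter 10: z = -0.3583 + -0.0218i, |z|^2 = 0.1289
Iter 11: z = -0.3676 + -0.0324i, |z|^2 = 0.1362
Iter 12: z = -0.3615 + -0.0242i, |z|^2 = 0.1312
Iter 13: z = -0.3655 + -0.0305i, |z|^2 = 0.1345
Iter 14: z = -0.3629 + -0.0257i, |z|^2 = 0.1324
Iter 15: z = -0.3645 + -0.0294i, |z|^2 = 0.1337
Iter 16: z = -0.3635 + -0.0266i, |z|^2 = 0.1329
Iter 17: z = -0.3641 + -0.0287i, |z|^2 = 0.1334
Iter 18: z = -0.3638 + -0.0271i, |z|^2 = 0.1331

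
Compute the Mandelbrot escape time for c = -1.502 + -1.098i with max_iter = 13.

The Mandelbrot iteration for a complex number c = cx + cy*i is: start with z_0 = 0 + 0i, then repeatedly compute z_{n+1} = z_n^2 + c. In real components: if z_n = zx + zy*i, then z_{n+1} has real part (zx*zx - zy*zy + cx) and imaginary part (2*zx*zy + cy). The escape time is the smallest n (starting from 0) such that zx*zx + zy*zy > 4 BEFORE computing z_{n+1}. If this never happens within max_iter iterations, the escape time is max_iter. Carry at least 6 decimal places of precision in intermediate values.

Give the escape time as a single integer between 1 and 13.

z_0 = 0 + 0i, c = -1.5020 + -1.0980i
Iter 1: z = -1.5020 + -1.0980i, |z|^2 = 3.4616
Iter 2: z = -0.4516 + 2.2004i, |z|^2 = 5.0457
Escaped at iteration 2

Answer: 2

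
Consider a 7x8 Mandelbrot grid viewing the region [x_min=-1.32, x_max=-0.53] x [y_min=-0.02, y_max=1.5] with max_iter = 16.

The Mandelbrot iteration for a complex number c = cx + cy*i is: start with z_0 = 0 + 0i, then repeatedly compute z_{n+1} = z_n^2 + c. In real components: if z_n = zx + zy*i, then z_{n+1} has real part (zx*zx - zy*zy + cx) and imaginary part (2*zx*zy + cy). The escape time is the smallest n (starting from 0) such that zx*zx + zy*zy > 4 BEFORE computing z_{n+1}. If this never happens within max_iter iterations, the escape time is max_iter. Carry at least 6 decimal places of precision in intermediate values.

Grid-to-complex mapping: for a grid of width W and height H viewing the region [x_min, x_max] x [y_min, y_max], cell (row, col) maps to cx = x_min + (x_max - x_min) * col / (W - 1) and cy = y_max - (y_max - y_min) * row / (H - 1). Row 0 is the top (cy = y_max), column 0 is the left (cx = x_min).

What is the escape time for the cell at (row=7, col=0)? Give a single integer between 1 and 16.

Answer: 16

Derivation:
z_0 = 0 + 0i, c = -1.3200 + -0.0200i
Iter 1: z = -1.3200 + -0.0200i, |z|^2 = 1.7428
Iter 2: z = 0.4220 + 0.0328i, |z|^2 = 0.1792
Iter 3: z = -1.1430 + 0.0077i, |z|^2 = 1.3065
Iter 4: z = -0.0136 + -0.0376i, |z|^2 = 0.0016
Iter 5: z = -1.3212 + -0.0190i, |z|^2 = 1.7460
Iter 6: z = 0.4253 + 0.0301i, |z|^2 = 0.1818
Iter 7: z = -1.1400 + 0.0056i, |z|^2 = 1.2997
Iter 8: z = -0.0203 + -0.0329i, |z|^2 = 0.0015
Iter 9: z = -1.3207 + -0.0187i, |z|^2 = 1.7445
Iter 10: z = 0.4238 + 0.0293i, |z|^2 = 0.1805
Iter 11: z = -1.1412 + 0.0048i, |z|^2 = 1.3025
Iter 12: z = -0.0176 + -0.0310i, |z|^2 = 0.0013
Iter 13: z = -1.3207 + -0.0189i, |z|^2 = 1.7445
Iter 14: z = 0.4238 + 0.0299i, |z|^2 = 0.1805
Iter 15: z = -1.1413 + 0.0054i, |z|^2 = 1.3026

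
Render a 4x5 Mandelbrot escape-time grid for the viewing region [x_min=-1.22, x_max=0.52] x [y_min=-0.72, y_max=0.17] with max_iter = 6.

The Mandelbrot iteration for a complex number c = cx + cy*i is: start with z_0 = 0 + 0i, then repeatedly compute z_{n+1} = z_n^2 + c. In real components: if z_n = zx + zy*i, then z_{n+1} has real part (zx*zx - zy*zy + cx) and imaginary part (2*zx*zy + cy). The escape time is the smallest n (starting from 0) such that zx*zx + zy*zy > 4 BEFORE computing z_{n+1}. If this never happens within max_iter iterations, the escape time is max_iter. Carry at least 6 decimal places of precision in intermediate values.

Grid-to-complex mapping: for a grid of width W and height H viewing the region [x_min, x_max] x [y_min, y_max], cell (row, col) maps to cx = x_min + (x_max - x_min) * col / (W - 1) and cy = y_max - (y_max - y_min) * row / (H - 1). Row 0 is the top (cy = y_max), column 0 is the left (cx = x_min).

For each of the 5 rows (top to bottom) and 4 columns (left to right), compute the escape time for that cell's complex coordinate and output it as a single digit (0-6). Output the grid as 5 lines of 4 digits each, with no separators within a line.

Answer: 6665
6665
6665
5664
3563

Derivation:
(row=0, col=0): c = -1.2200 + 0.1700i → escape time 6
(row=0, col=1): c = -0.6400 + 0.1700i → escape time 6
(row=0, col=2): c = -0.0600 + 0.1700i → escape time 6
(row=0, col=3): c = 0.5200 + 0.1700i → escape time 5
(row=1, col=0): c = -1.2200 + -0.0525i → escape time 6
(row=1, col=1): c = -0.6400 + -0.0525i → escape time 6
(row=1, col=2): c = -0.0600 + -0.0525i → escape time 6
(row=1, col=3): c = 0.5200 + -0.0525i → escape time 5
(row=2, col=0): c = -1.2200 + -0.2750i → escape time 6
(row=2, col=1): c = -0.6400 + -0.2750i → escape time 6
(row=2, col=2): c = -0.0600 + -0.2750i → escape time 6
(row=2, col=3): c = 0.5200 + -0.2750i → escape time 5
(row=3, col=0): c = -1.2200 + -0.4975i → escape time 5
(row=3, col=1): c = -0.6400 + -0.4975i → escape time 6
(row=3, col=2): c = -0.0600 + -0.4975i → escape time 6
(row=3, col=3): c = 0.5200 + -0.4975i → escape time 4
(row=4, col=0): c = -1.2200 + -0.7200i → escape time 3
(row=4, col=1): c = -0.6400 + -0.7200i → escape time 5
(row=4, col=2): c = -0.0600 + -0.7200i → escape time 6
(row=4, col=3): c = 0.5200 + -0.7200i → escape time 3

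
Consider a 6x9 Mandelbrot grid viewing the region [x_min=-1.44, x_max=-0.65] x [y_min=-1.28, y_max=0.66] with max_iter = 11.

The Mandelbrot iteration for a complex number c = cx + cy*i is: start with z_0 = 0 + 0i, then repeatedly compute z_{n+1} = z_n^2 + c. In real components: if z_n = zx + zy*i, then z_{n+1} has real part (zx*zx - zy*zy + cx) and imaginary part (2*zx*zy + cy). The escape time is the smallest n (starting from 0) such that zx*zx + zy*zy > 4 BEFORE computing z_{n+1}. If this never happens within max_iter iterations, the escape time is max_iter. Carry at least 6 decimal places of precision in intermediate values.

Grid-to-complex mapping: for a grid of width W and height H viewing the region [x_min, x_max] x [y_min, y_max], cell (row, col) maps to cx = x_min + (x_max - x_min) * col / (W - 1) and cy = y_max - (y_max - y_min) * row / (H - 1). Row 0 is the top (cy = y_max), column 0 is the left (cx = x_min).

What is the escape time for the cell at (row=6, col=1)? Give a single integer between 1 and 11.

Answer: 3

Derivation:
z_0 = 0 + 0i, c = -1.2820 + -0.7950i
Iter 1: z = -1.2820 + -0.7950i, |z|^2 = 2.2755
Iter 2: z = -0.2705 + 1.2434i, |z|^2 = 1.6192
Iter 3: z = -2.7548 + -1.4677i, |z|^2 = 9.7431
Escaped at iteration 3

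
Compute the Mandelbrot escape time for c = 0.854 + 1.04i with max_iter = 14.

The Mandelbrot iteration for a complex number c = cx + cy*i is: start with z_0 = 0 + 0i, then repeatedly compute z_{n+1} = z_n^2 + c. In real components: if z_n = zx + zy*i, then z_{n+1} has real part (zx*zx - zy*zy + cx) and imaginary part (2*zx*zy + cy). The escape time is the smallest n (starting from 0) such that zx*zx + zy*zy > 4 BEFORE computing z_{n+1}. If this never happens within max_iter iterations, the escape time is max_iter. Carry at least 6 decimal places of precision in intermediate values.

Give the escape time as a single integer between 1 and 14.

z_0 = 0 + 0i, c = 0.8540 + 1.0400i
Iter 1: z = 0.8540 + 1.0400i, |z|^2 = 1.8109
Iter 2: z = 0.5017 + 2.8163i, |z|^2 = 8.1834
Escaped at iteration 2

Answer: 2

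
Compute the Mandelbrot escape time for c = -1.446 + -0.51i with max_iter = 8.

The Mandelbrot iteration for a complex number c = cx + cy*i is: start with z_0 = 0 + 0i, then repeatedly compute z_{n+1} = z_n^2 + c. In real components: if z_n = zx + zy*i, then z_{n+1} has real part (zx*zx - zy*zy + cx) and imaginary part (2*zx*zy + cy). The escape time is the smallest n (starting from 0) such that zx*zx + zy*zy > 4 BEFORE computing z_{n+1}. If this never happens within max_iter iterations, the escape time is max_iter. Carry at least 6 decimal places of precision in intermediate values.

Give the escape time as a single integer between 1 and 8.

z_0 = 0 + 0i, c = -1.4460 + -0.5100i
Iter 1: z = -1.4460 + -0.5100i, |z|^2 = 2.3510
Iter 2: z = 0.3848 + 0.9649i, |z|^2 = 1.0792
Iter 3: z = -2.2290 + 0.2326i, |z|^2 = 5.0225
Escaped at iteration 3

Answer: 3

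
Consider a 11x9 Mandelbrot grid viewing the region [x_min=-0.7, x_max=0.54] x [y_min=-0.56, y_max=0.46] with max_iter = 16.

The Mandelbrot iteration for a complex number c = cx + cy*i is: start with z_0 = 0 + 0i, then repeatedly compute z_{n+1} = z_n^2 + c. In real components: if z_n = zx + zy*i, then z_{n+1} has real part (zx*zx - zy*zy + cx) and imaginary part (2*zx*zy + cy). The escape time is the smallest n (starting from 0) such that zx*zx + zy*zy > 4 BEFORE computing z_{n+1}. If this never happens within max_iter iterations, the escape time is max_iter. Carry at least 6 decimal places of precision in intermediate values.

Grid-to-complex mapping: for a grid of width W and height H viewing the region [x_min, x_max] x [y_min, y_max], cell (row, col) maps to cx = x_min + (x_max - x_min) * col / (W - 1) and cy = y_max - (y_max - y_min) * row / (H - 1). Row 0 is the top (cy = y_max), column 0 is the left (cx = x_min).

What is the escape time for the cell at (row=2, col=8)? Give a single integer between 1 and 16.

Answer: 16

Derivation:
z_0 = 0 + 0i, c = 0.2920 + 0.2050i
Iter 1: z = 0.2920 + 0.2050i, |z|^2 = 0.1273
Iter 2: z = 0.3352 + 0.3247i, |z|^2 = 0.2178
Iter 3: z = 0.2989 + 0.4227i, |z|^2 = 0.2681
Iter 4: z = 0.2027 + 0.4577i, |z|^2 = 0.2506
Iter 5: z = 0.1236 + 0.3905i, |z|^2 = 0.1678
Iter 6: z = 0.1547 + 0.3015i, |z|^2 = 0.1149
Iter 7: z = 0.2250 + 0.2983i, |z|^2 = 0.1396
Iter 8: z = 0.2537 + 0.3393i, |z|^2 = 0.1794
Iter 9: z = 0.2412 + 0.3771i, |z|^2 = 0.2004
Iter 10: z = 0.2080 + 0.3869i, |z|^2 = 0.1930
Iter 11: z = 0.1855 + 0.3660i, |z|^2 = 0.1683
Iter 12: z = 0.1925 + 0.3408i, |z|^2 = 0.1532
Iter 13: z = 0.2129 + 0.3362i, |z|^2 = 0.1584
Iter 14: z = 0.2243 + 0.3482i, |z|^2 = 0.1715
Iter 15: z = 0.2211 + 0.3612i, |z|^2 = 0.1793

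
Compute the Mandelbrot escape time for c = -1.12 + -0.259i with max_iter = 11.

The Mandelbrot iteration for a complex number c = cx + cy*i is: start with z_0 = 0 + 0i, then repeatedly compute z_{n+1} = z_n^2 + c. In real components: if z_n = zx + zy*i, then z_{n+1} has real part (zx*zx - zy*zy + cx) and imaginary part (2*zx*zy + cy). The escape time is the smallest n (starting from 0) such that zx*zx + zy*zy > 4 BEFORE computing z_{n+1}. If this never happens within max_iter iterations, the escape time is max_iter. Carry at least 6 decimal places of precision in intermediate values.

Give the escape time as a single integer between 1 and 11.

z_0 = 0 + 0i, c = -1.1200 + -0.2590i
Iter 1: z = -1.1200 + -0.2590i, |z|^2 = 1.3215
Iter 2: z = 0.0673 + 0.3212i, |z|^2 = 0.1077
Iter 3: z = -1.2186 + -0.2158i, |z|^2 = 1.5316
Iter 4: z = 0.3185 + 0.2669i, |z|^2 = 0.1726
Iter 5: z = -1.0898 + -0.0890i, |z|^2 = 1.1956
Iter 6: z = 0.0597 + -0.0649i, |z|^2 = 0.0078
Iter 7: z = -1.1207 + -0.2668i, |z|^2 = 1.3270
Iter 8: z = 0.0647 + 0.3389i, |z|^2 = 0.1190
Iter 9: z = -1.2307 + -0.2151i, |z|^2 = 1.5608
Iter 10: z = 0.3482 + 0.2705i, |z|^2 = 0.1945

Answer: 11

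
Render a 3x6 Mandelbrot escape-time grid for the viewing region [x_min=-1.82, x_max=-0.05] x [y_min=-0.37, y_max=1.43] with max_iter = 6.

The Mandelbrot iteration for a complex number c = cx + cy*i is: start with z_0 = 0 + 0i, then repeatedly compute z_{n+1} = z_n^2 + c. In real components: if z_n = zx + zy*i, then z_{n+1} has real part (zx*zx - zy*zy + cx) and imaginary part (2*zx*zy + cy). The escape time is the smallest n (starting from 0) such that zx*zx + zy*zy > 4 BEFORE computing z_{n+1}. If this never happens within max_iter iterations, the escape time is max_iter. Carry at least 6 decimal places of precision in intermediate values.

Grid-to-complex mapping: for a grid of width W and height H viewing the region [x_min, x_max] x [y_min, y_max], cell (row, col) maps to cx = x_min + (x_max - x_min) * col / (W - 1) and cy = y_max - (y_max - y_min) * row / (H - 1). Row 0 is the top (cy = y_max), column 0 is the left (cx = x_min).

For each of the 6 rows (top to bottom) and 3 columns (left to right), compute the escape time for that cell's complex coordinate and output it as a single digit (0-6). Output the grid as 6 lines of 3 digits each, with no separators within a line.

Answer: 122
135
246
366
666
366

Derivation:
(row=0, col=0): c = -1.8200 + 1.4300i → escape time 1
(row=0, col=1): c = -0.9350 + 1.4300i → escape time 2
(row=0, col=2): c = -0.0500 + 1.4300i → escape time 2
(row=1, col=0): c = -1.8200 + 1.0700i → escape time 1
(row=1, col=1): c = -0.9350 + 1.0700i → escape time 3
(row=1, col=2): c = -0.0500 + 1.0700i → escape time 5
(row=2, col=0): c = -1.8200 + 0.7100i → escape time 2
(row=2, col=1): c = -0.9350 + 0.7100i → escape time 4
(row=2, col=2): c = -0.0500 + 0.7100i → escape time 6
(row=3, col=0): c = -1.8200 + 0.3500i → escape time 3
(row=3, col=1): c = -0.9350 + 0.3500i → escape time 6
(row=3, col=2): c = -0.0500 + 0.3500i → escape time 6
(row=4, col=0): c = -1.8200 + -0.0100i → escape time 6
(row=4, col=1): c = -0.9350 + -0.0100i → escape time 6
(row=4, col=2): c = -0.0500 + -0.0100i → escape time 6
(row=5, col=0): c = -1.8200 + -0.3700i → escape time 3
(row=5, col=1): c = -0.9350 + -0.3700i → escape time 6
(row=5, col=2): c = -0.0500 + -0.3700i → escape time 6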